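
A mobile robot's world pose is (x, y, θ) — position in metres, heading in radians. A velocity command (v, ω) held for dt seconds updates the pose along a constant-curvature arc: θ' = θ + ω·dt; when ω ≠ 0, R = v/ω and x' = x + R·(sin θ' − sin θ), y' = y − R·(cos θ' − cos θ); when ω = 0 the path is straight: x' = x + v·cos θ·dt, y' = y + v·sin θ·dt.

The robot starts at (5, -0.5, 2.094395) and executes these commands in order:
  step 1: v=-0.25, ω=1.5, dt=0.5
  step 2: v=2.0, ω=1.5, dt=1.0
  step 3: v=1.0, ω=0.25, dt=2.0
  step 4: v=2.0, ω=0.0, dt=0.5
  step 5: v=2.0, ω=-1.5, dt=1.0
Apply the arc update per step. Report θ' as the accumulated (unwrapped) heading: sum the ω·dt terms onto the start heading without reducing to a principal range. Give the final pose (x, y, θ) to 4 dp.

(2.3065, -5.8095, 3.3444)

step 1: θ'=2.8444 (R=-0.1667) → pose (5.0955, -0.5760, 2.8444)
step 2: θ'=4.3444 (R=1.3333) → pose (3.4610, -1.3712, 4.3444)
step 3: θ'=4.8444 (R=4.0000) → pose (3.2280, -3.3367, 4.8444)
step 4: θ'=4.8444 (straight) → pose (3.3596, -4.3280, 4.8444)
step 5: θ'=3.3444 (R=-1.3333) → pose (2.3065, -5.8095, 3.3444)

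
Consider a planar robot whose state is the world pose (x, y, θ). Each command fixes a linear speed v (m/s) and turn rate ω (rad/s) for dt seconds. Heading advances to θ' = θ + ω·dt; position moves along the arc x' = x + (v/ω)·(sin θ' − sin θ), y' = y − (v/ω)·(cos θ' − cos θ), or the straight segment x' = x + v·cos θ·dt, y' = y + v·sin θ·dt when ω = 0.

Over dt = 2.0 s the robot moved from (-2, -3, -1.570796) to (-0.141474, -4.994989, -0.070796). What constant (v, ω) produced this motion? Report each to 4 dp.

v = 1.5000, ω = 0.7500

Δθ = -0.070796 − -1.570796 = 1.500000
ω = Δθ/dt = 1.500000/2.0 = 0.7500
R = −Δy/(cos θ' − cos θ) = 2.0000
v = R·ω = 2.0000·0.7500 = 1.5000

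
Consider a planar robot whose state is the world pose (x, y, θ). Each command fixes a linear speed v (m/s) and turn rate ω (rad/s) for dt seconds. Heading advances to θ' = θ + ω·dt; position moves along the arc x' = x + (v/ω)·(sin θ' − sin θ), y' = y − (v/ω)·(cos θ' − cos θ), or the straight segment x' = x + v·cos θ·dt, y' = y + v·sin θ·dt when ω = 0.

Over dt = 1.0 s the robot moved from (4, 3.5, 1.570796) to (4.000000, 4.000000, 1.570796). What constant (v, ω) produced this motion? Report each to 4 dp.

Δθ = 1.570796 − 1.570796 = 0.000000
ω = Δθ/dt = 0.000000/1.0 = 0.0000
ω = 0 → v = (Δx·cos θ + Δy·sin θ)/dt = 0.5000

v = 0.5000, ω = 0.0000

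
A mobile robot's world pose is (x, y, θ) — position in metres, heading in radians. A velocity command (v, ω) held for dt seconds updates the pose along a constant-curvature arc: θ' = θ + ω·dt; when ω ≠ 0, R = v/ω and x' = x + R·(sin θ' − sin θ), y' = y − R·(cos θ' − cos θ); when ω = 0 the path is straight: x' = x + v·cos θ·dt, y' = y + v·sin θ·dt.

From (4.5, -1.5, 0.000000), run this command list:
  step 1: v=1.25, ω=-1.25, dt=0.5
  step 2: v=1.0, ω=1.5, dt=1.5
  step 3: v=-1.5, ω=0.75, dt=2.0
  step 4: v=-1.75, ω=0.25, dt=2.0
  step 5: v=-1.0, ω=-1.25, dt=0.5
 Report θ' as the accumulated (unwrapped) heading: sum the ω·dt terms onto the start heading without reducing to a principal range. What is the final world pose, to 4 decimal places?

(11.9592, -2.1189, 3.0000)

step 1: θ'=-0.6250 (R=-1.0000) → pose (5.0851, -1.6890, -0.6250)
step 2: θ'=1.6250 (R=0.6667) → pose (6.1408, -1.1123, 1.6250)
step 3: θ'=3.1250 (R=-2.0000) → pose (8.1047, -3.0036, 3.1250)
step 4: θ'=3.6250 (R=-7.0000) → pose (11.4745, -2.2025, 3.6250)
step 5: θ'=3.0000 (R=0.8000) → pose (11.9592, -2.1189, 3.0000)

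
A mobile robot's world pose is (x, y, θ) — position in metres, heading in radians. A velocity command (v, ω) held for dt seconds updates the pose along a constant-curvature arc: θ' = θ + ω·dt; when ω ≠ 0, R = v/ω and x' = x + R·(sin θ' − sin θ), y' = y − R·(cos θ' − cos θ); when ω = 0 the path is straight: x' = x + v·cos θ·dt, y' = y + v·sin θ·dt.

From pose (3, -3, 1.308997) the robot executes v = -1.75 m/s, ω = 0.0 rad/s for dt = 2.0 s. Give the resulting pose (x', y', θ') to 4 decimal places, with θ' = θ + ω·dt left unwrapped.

θ' = 1.3090 + 0.0·2.0 = 1.3090
ω = 0 → straight: x' = 3 + -1.75·cos(1.3090)·2.0 = 2.0941
y' = -3 + -1.75·sin(1.3090)·2.0 = -6.3807

(2.0941, -6.3807, 1.3090)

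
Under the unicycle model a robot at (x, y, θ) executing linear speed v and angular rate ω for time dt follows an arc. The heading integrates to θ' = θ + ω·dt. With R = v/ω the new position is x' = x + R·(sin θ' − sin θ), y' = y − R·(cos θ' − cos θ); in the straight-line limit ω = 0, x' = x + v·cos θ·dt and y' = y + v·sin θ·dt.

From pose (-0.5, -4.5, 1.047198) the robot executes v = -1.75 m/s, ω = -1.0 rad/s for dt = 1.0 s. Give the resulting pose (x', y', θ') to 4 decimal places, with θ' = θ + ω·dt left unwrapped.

θ' = 1.0472 + -1.0·1.0 = 0.0472
R = v/ω = -1.75/-1.0 = 1.7500
x' = -0.5 + 1.7500·(sin 0.0472 − sin 1.0472) = -1.9330
y' = -4.5 − 1.7500·(cos 0.0472 − cos 1.0472) = -5.3731

(-1.9330, -5.3731, 0.0472)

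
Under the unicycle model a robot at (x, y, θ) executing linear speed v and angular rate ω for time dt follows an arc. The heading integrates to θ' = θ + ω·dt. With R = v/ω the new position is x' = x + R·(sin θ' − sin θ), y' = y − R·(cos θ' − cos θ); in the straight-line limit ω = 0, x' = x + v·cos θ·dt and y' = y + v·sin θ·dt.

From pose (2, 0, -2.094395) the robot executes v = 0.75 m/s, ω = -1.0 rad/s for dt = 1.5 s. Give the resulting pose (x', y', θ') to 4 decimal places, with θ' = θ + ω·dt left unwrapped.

θ' = -2.0944 + -1.0·1.5 = -3.5944
R = v/ω = 0.75/-1.0 = -0.7500
x' = 2 + -0.7500·(sin -3.5944 − sin -2.0944) = 1.0224
y' = 0 − -0.7500·(cos -3.5944 − cos -2.0944) = -0.2994

(1.0224, -0.2994, -3.5944)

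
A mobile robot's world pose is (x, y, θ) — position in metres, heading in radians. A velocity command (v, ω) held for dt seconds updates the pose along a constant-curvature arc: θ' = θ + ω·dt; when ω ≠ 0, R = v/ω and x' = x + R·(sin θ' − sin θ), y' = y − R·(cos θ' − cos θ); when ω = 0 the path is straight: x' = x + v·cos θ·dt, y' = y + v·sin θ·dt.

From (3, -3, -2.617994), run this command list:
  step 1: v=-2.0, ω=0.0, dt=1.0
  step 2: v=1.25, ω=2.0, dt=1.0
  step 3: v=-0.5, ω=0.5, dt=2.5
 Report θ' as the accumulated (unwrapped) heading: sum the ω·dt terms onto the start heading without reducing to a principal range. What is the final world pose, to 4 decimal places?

(3.5123, -3.0589, 0.6320)

step 1: θ'=-2.6180 (straight) → pose (4.7321, -2.0000, -2.6180)
step 2: θ'=-0.6180 (R=0.6250) → pose (4.6824, -3.0507, -0.6180)
step 3: θ'=0.6320 (R=-1.0000) → pose (3.5123, -3.0589, 0.6320)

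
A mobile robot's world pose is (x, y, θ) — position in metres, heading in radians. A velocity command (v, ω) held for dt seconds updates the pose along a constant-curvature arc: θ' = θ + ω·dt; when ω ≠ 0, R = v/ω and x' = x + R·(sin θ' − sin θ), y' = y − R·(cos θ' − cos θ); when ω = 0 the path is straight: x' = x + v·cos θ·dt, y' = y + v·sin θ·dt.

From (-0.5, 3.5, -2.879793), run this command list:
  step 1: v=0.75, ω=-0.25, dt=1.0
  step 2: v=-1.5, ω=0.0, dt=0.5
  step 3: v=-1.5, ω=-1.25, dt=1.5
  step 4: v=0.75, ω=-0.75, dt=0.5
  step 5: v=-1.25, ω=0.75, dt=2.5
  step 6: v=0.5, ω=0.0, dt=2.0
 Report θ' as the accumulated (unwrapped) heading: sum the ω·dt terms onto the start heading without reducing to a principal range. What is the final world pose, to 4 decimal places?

step 1: θ'=-3.1298 (R=-3.0000) → pose (-1.2411, 3.3980, -3.1298)
step 2: θ'=-3.1298 (straight) → pose (-0.4911, 3.4068, -3.1298)
step 3: θ'=-5.0048 (R=1.2000) → pose (0.6721, 1.8610, -5.0048)
step 4: θ'=-5.3798 (R=-1.0000) → pose (0.8442, 2.1917, -5.3798)
step 5: θ'=-3.5048 (R=-1.6667) → pose (1.5612, -0.3978, -3.5048)
step 6: θ'=-3.5048 (straight) → pose (0.6264, -0.0425, -3.5048)

(0.6264, -0.0425, -3.5048)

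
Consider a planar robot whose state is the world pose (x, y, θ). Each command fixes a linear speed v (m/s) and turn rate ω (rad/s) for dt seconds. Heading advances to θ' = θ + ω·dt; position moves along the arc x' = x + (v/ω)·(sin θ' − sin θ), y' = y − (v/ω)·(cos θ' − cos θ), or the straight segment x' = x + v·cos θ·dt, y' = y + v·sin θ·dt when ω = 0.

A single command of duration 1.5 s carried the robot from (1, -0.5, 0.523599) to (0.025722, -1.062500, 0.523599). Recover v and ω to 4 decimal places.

v = -0.7500, ω = 0.0000

Δθ = 0.523599 − 0.523599 = 0.000000
ω = Δθ/dt = 0.000000/1.5 = 0.0000
ω = 0 → v = (Δx·cos θ + Δy·sin θ)/dt = -0.7500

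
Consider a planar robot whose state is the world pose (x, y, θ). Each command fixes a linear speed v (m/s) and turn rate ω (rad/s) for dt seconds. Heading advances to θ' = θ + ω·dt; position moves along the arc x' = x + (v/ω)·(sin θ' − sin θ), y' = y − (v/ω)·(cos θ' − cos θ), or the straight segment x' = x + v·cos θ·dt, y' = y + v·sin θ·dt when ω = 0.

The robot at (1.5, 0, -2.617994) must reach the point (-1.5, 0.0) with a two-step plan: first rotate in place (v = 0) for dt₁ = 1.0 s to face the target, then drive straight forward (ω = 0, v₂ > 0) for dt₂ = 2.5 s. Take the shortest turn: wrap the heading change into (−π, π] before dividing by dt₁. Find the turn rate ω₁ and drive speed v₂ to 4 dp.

ω₁ = -0.5236, v₂ = 1.2000

heading to target = atan2(0−0, -1.5−1.5) = 3.1416
Δθ = wrap(3.1416 − -2.6180) = -0.5236; ω₁ = Δθ/dt₁ = -0.5236
distance = √((-1.5−1.5)² + (0−0)²) = 3.0000; v₂ = distance/dt₂ = 1.2000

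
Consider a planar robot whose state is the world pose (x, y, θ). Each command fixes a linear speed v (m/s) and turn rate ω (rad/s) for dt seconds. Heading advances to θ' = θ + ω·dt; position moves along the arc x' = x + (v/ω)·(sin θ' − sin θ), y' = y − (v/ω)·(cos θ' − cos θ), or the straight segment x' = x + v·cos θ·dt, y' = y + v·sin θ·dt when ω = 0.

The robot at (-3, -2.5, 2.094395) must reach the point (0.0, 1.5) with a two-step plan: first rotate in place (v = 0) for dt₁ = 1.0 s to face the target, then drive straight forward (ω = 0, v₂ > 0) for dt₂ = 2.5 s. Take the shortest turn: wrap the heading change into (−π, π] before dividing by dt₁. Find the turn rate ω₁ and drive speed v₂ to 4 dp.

ω₁ = -1.1671, v₂ = 2.0000

heading to target = atan2(1.5−-2.5, 0−-3) = 0.9273
Δθ = wrap(0.9273 − 2.0944) = -1.1671; ω₁ = Δθ/dt₁ = -1.1671
distance = √((0−-3)² + (1.5−-2.5)²) = 5.0000; v₂ = distance/dt₂ = 2.0000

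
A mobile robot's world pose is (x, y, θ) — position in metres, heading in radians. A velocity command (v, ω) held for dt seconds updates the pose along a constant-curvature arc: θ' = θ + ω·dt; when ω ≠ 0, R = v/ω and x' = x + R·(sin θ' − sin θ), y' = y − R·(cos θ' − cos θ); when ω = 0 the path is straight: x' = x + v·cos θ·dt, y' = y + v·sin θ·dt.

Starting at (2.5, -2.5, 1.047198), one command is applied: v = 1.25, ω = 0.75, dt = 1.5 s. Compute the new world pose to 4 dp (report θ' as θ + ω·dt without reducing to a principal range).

θ' = 1.0472 + 0.75·1.5 = 2.1722
R = v/ω = 1.25/0.75 = 1.6667
x' = 2.5 + 1.6667·(sin 2.1722 − sin 1.0472) = 2.4309
y' = -2.5 − 1.6667·(cos 2.1722 − cos 1.0472) = -0.7237

(2.4309, -0.7237, 2.1722)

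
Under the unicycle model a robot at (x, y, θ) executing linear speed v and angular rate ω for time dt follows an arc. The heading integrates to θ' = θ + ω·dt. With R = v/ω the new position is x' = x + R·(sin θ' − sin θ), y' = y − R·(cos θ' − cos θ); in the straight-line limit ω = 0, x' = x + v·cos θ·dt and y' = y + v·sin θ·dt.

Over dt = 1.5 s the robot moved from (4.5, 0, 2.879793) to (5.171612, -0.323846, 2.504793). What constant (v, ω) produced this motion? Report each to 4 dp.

Δθ = 2.504793 − 2.879793 = -0.375000
ω = Δθ/dt = -0.375000/1.5 = -0.2500
R = Δx/(sin θ' − sin θ) = 2.0000
v = R·ω = 2.0000·-0.2500 = -0.5000

v = -0.5000, ω = -0.2500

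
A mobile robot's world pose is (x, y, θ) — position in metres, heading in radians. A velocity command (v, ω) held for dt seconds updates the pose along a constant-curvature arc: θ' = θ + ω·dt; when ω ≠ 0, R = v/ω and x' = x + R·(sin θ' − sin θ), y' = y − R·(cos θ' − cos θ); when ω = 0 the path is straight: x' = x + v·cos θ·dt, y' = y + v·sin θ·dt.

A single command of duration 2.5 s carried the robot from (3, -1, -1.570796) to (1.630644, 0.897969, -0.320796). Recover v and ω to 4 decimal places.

Δθ = -0.320796 − -1.570796 = 1.250000
ω = Δθ/dt = 1.250000/2.5 = 0.5000
R = −Δy/(cos θ' − cos θ) = -2.0000
v = R·ω = -2.0000·0.5000 = -1.0000

v = -1.0000, ω = 0.5000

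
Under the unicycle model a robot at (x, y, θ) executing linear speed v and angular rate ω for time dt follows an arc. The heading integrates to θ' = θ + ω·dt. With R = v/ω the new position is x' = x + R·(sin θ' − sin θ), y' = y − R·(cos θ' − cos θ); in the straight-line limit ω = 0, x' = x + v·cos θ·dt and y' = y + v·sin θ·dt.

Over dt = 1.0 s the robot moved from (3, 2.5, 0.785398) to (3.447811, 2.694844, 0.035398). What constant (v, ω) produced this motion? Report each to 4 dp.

Δθ = 0.035398 − 0.785398 = -0.750000
ω = Δθ/dt = -0.750000/1.0 = -0.7500
R = Δx/(sin θ' − sin θ) = -0.6667
v = R·ω = -0.6667·-0.7500 = 0.5000

v = 0.5000, ω = -0.7500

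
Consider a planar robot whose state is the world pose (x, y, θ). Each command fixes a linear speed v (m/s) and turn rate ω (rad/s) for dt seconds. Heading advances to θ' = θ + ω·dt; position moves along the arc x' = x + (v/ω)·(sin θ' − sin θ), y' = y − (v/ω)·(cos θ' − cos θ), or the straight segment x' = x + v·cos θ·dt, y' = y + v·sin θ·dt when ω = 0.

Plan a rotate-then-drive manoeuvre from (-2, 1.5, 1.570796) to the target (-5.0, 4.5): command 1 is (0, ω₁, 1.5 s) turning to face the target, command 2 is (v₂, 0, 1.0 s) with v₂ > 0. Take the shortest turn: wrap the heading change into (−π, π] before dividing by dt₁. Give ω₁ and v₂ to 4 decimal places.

heading to target = atan2(4.5−1.5, -5−-2) = 2.3562
Δθ = wrap(2.3562 − 1.5708) = 0.7854; ω₁ = Δθ/dt₁ = 0.5236
distance = √((-5−-2)² + (4.5−1.5)²) = 4.2426; v₂ = distance/dt₂ = 4.2426

ω₁ = 0.5236, v₂ = 4.2426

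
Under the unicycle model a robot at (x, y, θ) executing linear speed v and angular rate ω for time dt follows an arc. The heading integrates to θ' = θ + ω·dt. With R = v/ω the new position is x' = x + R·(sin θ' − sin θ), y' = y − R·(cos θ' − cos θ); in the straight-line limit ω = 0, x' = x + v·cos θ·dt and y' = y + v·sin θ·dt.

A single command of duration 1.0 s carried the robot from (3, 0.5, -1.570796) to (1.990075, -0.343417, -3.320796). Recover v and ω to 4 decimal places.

v = 1.5000, ω = -1.7500

Δθ = -3.320796 − -1.570796 = -1.750000
ω = Δθ/dt = -1.750000/1.0 = -1.7500
R = Δx/(sin θ' − sin θ) = -0.8571
v = R·ω = -0.8571·-1.7500 = 1.5000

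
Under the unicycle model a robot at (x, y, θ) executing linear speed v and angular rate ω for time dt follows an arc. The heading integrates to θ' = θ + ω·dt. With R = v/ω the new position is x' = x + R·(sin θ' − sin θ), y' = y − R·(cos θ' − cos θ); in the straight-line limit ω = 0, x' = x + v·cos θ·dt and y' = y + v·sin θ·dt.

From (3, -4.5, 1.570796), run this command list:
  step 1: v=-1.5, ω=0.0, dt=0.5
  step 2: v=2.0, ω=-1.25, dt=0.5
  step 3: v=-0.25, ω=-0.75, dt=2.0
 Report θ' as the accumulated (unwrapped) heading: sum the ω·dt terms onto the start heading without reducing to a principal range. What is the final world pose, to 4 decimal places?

step 1: θ'=1.5708 (straight) → pose (3.0000, -5.2500, 1.5708)
step 2: θ'=0.9458 (R=-1.6000) → pose (3.3025, -4.3138, 0.9458)
step 3: θ'=-0.5542 (R=0.3333) → pose (2.8567, -4.4023, -0.5542)

(2.8567, -4.4023, -0.5542)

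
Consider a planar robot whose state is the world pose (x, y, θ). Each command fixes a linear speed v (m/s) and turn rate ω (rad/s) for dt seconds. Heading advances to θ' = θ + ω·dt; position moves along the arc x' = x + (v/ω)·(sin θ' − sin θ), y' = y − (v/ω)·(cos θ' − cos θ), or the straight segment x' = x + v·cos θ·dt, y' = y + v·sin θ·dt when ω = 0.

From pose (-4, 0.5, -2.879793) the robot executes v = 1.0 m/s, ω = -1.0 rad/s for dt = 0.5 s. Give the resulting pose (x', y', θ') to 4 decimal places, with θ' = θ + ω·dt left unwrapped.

θ' = -2.8798 + -1.0·0.5 = -3.3798
R = v/ω = 1.0/-1.0 = -1.0000
x' = -4 + -1.0000·(sin -3.3798 − sin -2.8798) = -4.4948
y' = 0.5 − -1.0000·(cos -3.3798 − cos -2.8798) = 0.4942

(-4.4948, 0.4942, -3.3798)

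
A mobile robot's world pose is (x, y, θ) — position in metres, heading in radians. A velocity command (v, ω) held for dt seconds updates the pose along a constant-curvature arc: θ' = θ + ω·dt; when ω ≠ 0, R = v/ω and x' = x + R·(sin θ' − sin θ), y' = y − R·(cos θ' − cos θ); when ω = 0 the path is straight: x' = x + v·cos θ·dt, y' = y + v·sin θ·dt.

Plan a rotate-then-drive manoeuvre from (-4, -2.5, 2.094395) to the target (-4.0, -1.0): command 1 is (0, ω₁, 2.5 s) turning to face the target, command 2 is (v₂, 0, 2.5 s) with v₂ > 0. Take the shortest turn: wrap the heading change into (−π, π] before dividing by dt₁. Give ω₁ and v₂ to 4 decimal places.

ω₁ = -0.2094, v₂ = 0.6000

heading to target = atan2(-1−-2.5, -4−-4) = 1.5708
Δθ = wrap(1.5708 − 2.0944) = -0.5236; ω₁ = Δθ/dt₁ = -0.2094
distance = √((-4−-4)² + (-1−-2.5)²) = 1.5000; v₂ = distance/dt₂ = 0.6000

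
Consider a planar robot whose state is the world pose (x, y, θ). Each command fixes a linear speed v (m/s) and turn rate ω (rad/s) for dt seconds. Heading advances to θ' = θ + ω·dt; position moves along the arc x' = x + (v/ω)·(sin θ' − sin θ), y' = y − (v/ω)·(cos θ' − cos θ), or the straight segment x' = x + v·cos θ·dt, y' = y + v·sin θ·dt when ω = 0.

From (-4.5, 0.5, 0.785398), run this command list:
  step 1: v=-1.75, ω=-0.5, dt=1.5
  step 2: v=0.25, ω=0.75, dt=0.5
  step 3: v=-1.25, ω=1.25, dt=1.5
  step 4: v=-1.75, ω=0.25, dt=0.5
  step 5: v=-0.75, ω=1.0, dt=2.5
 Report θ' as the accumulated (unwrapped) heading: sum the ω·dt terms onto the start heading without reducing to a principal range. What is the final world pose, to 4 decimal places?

step 1: θ'=0.0354 (R=3.5000) → pose (-6.8510, -0.5229, 0.0354)
step 2: θ'=0.4104 (R=0.3333) → pose (-6.7298, -0.4955, 0.4104)
step 3: θ'=2.2854 (R=-1.0000) → pose (-7.0862, -2.0677, 2.2854)
step 4: θ'=2.4104 (R=-7.0000) → pose (-6.4730, -2.6912, 2.4104)
step 5: θ'=4.9104 (R=-0.7500) → pose (-5.2369, -1.9853, 4.9104)

(-5.2369, -1.9853, 4.9104)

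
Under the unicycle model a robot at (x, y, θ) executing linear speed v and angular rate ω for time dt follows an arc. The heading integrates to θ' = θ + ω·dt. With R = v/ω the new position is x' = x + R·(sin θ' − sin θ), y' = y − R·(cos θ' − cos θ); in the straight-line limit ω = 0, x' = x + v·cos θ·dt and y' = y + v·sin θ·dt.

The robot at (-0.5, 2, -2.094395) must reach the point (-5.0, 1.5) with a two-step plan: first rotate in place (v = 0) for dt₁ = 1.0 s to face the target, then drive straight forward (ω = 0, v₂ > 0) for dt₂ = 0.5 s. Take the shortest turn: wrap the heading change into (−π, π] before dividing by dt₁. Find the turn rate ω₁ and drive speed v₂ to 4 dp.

ω₁ = -0.9365, v₂ = 9.0554

heading to target = atan2(1.5−2, -5−-0.5) = -3.0309
Δθ = wrap(-3.0309 − -2.0944) = -0.9365; ω₁ = Δθ/dt₁ = -0.9365
distance = √((-5−-0.5)² + (1.5−2)²) = 4.5277; v₂ = distance/dt₂ = 9.0554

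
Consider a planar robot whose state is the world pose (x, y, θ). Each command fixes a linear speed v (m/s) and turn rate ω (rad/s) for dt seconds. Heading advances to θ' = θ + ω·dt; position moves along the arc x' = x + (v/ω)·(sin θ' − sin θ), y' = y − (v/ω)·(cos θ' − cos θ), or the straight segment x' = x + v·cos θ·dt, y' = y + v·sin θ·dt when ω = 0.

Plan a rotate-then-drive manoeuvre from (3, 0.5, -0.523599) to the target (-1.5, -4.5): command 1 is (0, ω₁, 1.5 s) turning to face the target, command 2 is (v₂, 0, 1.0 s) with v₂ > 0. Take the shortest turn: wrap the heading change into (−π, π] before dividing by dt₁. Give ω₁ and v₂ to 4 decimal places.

heading to target = atan2(-4.5−0.5, -1.5−3) = -2.3036
Δθ = wrap(-2.3036 − -0.5236) = -1.7800; ω₁ = Δθ/dt₁ = -1.1867
distance = √((-1.5−3)² + (-4.5−0.5)²) = 6.7268; v₂ = distance/dt₂ = 6.7268

ω₁ = -1.1867, v₂ = 6.7268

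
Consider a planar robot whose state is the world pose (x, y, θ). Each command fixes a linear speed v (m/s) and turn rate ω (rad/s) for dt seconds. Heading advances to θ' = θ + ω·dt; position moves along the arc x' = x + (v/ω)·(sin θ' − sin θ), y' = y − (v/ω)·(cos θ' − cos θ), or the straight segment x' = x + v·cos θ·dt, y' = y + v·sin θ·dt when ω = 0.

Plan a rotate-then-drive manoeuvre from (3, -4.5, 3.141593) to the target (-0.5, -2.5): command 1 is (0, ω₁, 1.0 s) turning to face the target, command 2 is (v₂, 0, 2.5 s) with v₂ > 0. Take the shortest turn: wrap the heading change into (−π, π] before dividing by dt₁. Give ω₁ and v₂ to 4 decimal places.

heading to target = atan2(-2.5−-4.5, -0.5−3) = 2.6224
Δθ = wrap(2.6224 − 3.1416) = -0.5191; ω₁ = Δθ/dt₁ = -0.5191
distance = √((-0.5−3)² + (-2.5−-4.5)²) = 4.0311; v₂ = distance/dt₂ = 1.6125

ω₁ = -0.5191, v₂ = 1.6125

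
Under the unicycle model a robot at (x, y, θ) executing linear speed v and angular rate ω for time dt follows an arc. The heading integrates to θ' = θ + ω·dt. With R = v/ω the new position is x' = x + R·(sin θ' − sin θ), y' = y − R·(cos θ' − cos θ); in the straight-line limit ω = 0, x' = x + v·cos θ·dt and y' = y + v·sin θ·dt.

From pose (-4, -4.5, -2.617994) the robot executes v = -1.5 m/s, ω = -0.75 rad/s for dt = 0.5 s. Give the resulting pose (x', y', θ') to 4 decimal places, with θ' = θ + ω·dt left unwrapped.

θ' = -2.6180 + -0.75·0.5 = -2.9930
R = v/ω = -1.5/-0.75 = 2.0000
x' = -4 + 2.0000·(sin -2.9930 − sin -2.6180) = -3.2961
y' = -4.5 − 2.0000·(cos -2.9930 − cos -2.6180) = -4.2541

(-3.2961, -4.2541, -2.9930)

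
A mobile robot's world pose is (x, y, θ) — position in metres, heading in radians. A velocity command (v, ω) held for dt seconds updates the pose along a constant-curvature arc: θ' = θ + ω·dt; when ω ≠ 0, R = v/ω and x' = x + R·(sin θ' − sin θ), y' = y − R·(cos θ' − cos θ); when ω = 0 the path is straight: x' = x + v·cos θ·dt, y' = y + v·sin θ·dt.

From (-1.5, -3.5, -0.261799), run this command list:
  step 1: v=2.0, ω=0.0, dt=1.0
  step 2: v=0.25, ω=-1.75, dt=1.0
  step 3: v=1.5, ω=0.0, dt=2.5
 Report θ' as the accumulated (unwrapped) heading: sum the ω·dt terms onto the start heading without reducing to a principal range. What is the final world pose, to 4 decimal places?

(-1.0766, -7.6078, -2.0118)

step 1: θ'=-0.2618 (straight) → pose (0.4319, -4.0176, -0.2618)
step 2: θ'=-2.0118 (R=-0.1429) → pose (0.5241, -4.2166, -2.0118)
step 3: θ'=-2.0118 (straight) → pose (-1.0766, -7.6078, -2.0118)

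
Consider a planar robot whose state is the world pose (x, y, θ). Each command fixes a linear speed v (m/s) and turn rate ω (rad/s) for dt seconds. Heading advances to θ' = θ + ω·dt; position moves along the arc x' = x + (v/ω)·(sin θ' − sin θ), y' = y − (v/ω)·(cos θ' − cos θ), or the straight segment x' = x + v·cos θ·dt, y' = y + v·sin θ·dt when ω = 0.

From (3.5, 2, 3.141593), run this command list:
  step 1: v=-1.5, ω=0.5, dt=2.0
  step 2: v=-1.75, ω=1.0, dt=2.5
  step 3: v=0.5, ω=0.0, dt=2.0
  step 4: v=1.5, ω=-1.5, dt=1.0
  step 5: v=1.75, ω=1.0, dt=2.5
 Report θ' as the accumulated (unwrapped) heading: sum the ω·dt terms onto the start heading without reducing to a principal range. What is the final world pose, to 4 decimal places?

step 1: θ'=4.1416 (R=-3.0000) → pose (6.0244, 3.3791, 4.1416)
step 2: θ'=6.6416 (R=-1.7500) → pose (3.9380, 5.9634, 6.6416)
step 3: θ'=6.6416 (straight) → pose (4.8744, 6.3142, 6.6416)
step 4: θ'=5.1416 (R=-1.0000) → pose (6.1345, 5.7939, 5.1416)
step 5: θ'=7.6416 (R=1.7500) → pose (9.4365, 6.1533, 7.6416)

(9.4365, 6.1533, 7.6416)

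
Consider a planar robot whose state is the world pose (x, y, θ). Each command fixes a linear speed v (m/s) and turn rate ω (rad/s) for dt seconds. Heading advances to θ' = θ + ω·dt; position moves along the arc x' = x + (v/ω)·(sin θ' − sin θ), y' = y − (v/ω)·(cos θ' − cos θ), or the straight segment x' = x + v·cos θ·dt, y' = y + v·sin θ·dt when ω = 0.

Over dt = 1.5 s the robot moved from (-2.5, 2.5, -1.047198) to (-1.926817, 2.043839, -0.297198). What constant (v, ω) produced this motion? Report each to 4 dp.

v = 0.5000, ω = 0.5000

Δθ = -0.297198 − -1.047198 = 0.750000
ω = Δθ/dt = 0.750000/1.5 = 0.5000
R = Δx/(sin θ' − sin θ) = 1.0000
v = R·ω = 1.0000·0.5000 = 0.5000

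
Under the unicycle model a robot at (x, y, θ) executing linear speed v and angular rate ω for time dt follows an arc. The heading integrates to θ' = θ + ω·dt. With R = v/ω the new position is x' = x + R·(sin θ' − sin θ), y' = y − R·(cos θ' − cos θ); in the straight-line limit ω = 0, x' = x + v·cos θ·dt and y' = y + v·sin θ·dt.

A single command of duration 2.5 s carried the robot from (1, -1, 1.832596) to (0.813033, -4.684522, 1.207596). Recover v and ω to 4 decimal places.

v = -1.5000, ω = -0.2500

Δθ = 1.207596 − 1.832596 = -0.625000
ω = Δθ/dt = -0.625000/2.5 = -0.2500
R = −Δy/(cos θ' − cos θ) = 6.0000
v = R·ω = 6.0000·-0.2500 = -1.5000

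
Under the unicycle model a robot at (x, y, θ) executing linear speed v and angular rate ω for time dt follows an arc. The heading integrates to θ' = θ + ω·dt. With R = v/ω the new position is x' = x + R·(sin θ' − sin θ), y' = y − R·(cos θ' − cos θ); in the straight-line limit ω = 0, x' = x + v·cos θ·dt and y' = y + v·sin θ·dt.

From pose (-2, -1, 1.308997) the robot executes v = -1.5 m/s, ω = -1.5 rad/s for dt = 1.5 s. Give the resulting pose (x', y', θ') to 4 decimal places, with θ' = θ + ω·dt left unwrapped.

θ' = 1.3090 + -1.5·1.5 = -0.9410
R = v/ω = -1.5/-1.5 = 1.0000
x' = -2 + 1.0000·(sin -0.9410 − sin 1.3090) = -3.7741
y' = -1 − 1.0000·(cos -0.9410 − cos 1.3090) = -1.3302

(-3.7741, -1.3302, -0.9410)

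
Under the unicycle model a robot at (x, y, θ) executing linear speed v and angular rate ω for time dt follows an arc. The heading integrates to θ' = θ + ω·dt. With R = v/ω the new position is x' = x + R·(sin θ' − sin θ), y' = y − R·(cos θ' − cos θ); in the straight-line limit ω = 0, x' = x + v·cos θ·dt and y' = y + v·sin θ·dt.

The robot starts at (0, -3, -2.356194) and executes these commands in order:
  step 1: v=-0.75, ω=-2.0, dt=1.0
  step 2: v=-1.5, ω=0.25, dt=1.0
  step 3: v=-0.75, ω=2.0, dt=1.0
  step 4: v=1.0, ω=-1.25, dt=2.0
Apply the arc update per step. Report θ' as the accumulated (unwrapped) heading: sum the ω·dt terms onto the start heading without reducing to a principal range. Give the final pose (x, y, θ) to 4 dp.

(0.4562, -4.1149, -4.6062)

step 1: θ'=-4.3562 (R=0.3750) → pose (0.6166, -3.1344, -4.3562)
step 2: θ'=-4.1062 (R=-6.0000) → pose (1.3091, -4.4606, -4.1062)
step 3: θ'=-2.1062 (R=-0.3750) → pose (1.9398, -4.4383, -2.1062)
step 4: θ'=-4.6062 (R=-0.8000) → pose (0.4562, -4.1149, -4.6062)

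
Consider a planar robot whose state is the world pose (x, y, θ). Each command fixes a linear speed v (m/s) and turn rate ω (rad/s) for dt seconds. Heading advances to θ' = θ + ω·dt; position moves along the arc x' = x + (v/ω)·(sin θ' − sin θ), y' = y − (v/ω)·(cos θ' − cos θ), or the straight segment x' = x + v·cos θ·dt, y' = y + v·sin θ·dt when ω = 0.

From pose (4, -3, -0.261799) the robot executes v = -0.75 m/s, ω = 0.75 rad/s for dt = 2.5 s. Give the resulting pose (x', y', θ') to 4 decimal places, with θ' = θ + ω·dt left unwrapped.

θ' = -0.2618 + 0.75·2.5 = 1.6132
R = v/ω = -0.75/0.75 = -1.0000
x' = 4 + -1.0000·(sin 1.6132 − sin -0.2618) = 2.7421
y' = -3 − -1.0000·(cos 1.6132 − cos -0.2618) = -4.0083

(2.7421, -4.0083, 1.6132)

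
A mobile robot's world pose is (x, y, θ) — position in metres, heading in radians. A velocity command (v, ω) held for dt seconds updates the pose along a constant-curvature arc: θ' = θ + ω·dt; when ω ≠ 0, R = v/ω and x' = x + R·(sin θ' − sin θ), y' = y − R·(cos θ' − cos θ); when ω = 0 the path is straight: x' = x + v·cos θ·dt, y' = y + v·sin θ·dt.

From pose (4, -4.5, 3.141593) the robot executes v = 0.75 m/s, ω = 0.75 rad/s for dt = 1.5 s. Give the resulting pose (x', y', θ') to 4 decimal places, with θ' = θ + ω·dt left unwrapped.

(3.0977, -5.0688, 4.2666)

θ' = 3.1416 + 0.75·1.5 = 4.2666
R = v/ω = 0.75/0.75 = 1.0000
x' = 4 + 1.0000·(sin 4.2666 − sin 3.1416) = 3.0977
y' = -4.5 − 1.0000·(cos 4.2666 − cos 3.1416) = -5.0688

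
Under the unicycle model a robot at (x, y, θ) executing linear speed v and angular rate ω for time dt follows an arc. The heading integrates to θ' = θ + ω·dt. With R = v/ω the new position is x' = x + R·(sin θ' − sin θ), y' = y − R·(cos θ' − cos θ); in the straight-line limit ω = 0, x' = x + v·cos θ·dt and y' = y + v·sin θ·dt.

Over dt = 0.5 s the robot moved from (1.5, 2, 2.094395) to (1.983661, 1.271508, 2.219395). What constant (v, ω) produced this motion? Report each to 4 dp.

Δθ = 2.219395 − 2.094395 = 0.125000
ω = Δθ/dt = 0.125000/0.5 = 0.2500
R = −Δy/(cos θ' − cos θ) = -7.0000
v = R·ω = -7.0000·0.2500 = -1.7500

v = -1.7500, ω = 0.2500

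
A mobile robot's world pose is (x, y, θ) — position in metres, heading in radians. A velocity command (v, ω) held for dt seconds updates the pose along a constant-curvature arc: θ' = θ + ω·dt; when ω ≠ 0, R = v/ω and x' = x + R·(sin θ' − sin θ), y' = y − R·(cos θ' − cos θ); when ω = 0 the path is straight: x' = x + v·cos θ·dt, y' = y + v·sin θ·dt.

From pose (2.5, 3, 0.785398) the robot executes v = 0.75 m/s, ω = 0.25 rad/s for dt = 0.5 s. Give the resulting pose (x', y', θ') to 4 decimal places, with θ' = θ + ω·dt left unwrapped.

(2.7479, 3.2810, 0.9104)

θ' = 0.7854 + 0.25·0.5 = 0.9104
R = v/ω = 0.75/0.25 = 3.0000
x' = 2.5 + 3.0000·(sin 0.9104 − sin 0.7854) = 2.7479
y' = 3 − 3.0000·(cos 0.9104 − cos 0.7854) = 3.2810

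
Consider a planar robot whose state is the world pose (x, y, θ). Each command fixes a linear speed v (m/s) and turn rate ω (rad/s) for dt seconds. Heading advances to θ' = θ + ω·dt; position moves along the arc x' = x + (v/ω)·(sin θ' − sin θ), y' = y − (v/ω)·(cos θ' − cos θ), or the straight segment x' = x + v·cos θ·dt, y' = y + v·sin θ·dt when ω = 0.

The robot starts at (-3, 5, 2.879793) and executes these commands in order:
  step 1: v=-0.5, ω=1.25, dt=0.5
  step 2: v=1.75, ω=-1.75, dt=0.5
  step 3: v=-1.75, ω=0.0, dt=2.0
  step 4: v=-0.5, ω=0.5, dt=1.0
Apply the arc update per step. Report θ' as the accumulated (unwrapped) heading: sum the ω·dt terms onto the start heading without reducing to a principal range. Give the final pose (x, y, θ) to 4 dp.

step 1: θ'=3.5048 (R=-0.4000) → pose (-2.7544, 5.0125, 3.5048)
step 2: θ'=2.6298 (R=-1.0000) → pose (-3.5994, 5.0754, 2.6298)
step 3: θ'=2.6298 (straight) → pose (-0.5479, 3.3612, 2.6298)
step 4: θ'=3.1298 (R=-1.0000) → pose (-0.0699, 3.2332, 3.1298)

(-0.0699, 3.2332, 3.1298)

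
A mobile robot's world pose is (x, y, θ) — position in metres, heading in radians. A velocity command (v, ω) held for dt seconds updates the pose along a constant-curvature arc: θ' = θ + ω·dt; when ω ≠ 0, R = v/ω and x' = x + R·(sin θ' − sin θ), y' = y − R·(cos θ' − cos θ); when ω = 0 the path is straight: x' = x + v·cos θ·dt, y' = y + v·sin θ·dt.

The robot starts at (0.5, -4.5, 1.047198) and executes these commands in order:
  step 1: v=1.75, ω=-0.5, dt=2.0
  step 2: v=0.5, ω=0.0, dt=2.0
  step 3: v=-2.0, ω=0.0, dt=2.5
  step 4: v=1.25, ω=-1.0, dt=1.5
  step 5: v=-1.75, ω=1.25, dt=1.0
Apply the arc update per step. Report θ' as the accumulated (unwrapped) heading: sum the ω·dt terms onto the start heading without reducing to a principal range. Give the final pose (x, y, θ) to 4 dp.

step 1: θ'=0.0472 (R=-3.5000) → pose (3.3660, -2.7539, 0.0472)
step 2: θ'=0.0472 (straight) → pose (4.3648, -2.7067, 0.0472)
step 3: θ'=0.0472 (straight) → pose (-0.6296, -2.9426, 0.0472)
step 4: θ'=-1.4528 (R=-1.2500) → pose (0.6707, -4.0441, -1.4528)
step 5: θ'=-0.2028 (R=-1.4000) → pose (-0.4376, -2.8376, -0.2028)

(-0.4376, -2.8376, -0.2028)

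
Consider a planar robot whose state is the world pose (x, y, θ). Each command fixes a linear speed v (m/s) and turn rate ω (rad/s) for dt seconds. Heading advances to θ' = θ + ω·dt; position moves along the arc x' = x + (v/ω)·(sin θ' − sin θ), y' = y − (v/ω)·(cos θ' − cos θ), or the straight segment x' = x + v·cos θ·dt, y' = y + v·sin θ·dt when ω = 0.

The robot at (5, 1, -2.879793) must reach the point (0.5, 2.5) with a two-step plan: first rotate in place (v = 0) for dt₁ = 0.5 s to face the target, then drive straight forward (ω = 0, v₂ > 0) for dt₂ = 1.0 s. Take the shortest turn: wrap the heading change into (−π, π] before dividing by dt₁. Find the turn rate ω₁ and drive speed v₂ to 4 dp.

ω₁ = -1.1671, v₂ = 4.7434

heading to target = atan2(2.5−1, 0.5−5) = 2.8198
Δθ = wrap(2.8198 − -2.8798) = -0.5836; ω₁ = Δθ/dt₁ = -1.1671
distance = √((0.5−5)² + (2.5−1)²) = 4.7434; v₂ = distance/dt₂ = 4.7434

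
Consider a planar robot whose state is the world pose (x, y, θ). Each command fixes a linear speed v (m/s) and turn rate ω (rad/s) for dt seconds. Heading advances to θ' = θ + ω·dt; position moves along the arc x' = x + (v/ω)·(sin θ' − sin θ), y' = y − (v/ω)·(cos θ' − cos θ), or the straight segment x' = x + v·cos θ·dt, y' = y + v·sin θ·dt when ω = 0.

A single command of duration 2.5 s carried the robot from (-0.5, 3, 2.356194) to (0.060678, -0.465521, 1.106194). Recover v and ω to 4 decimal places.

v = -1.5000, ω = -0.5000

Δθ = 1.106194 − 2.356194 = -1.250000
ω = Δθ/dt = -1.250000/2.5 = -0.5000
R = −Δy/(cos θ' − cos θ) = 3.0000
v = R·ω = 3.0000·-0.5000 = -1.5000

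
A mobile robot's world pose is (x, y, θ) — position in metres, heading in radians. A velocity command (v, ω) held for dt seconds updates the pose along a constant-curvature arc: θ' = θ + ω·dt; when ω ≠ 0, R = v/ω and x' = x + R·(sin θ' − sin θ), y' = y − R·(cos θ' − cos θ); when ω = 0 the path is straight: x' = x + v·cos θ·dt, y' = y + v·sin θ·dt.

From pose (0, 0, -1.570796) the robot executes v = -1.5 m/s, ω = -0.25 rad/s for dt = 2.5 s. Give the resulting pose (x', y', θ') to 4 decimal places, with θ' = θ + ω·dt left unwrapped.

θ' = -1.5708 + -0.25·2.5 = -2.1958
R = v/ω = -1.5/-0.25 = 6.0000
x' = 0 + 6.0000·(sin -2.1958 − sin -1.5708) = 1.1342
y' = 0 − 6.0000·(cos -2.1958 − cos -1.5708) = 3.5106

(1.1342, 3.5106, -2.1958)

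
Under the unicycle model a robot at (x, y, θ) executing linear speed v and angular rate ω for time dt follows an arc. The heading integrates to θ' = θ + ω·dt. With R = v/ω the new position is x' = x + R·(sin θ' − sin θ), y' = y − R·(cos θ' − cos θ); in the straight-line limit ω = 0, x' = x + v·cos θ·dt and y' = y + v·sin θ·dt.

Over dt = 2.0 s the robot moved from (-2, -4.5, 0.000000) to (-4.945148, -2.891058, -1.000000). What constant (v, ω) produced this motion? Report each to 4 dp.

Δθ = -1.000000 − 0.000000 = -1.000000
ω = Δθ/dt = -1.000000/2.0 = -0.5000
R = Δx/(sin θ' − sin θ) = 3.5000
v = R·ω = 3.5000·-0.5000 = -1.7500

v = -1.7500, ω = -0.5000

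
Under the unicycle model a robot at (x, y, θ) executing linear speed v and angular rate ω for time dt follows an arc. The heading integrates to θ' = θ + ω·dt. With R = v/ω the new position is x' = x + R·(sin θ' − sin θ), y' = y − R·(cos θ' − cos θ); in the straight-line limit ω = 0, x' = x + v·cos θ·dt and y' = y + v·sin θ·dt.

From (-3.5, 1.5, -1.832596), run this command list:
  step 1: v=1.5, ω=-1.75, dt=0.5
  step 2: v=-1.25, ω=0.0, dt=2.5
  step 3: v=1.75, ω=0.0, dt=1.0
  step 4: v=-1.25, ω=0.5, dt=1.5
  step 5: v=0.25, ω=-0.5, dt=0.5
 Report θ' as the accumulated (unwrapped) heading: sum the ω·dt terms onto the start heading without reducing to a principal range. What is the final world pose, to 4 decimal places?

step 1: θ'=-2.7076 (R=-0.8571) → pose (-3.9675, 0.9442, -2.7076)
step 2: θ'=-2.7076 (straight) → pose (-1.1322, 2.2582, -2.7076)
step 3: θ'=-2.7076 (straight) → pose (-2.7200, 1.5224, -2.7076)
step 4: θ'=-1.9576 (R=-2.5000) → pose (-1.4559, 2.8475, -1.9576)
step 5: θ'=-2.2076 (R=-0.5000) → pose (-1.5170, 2.7388, -2.2076)

(-1.5170, 2.7388, -2.2076)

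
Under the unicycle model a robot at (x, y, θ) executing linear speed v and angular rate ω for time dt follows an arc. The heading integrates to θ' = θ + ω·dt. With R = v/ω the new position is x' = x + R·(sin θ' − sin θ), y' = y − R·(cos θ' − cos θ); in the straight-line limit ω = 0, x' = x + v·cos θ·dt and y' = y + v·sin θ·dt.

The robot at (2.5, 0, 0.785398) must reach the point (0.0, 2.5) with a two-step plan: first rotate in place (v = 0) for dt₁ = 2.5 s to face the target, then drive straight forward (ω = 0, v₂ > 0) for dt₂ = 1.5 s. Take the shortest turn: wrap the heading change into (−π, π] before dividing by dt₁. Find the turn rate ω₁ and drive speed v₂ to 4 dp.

ω₁ = 0.6283, v₂ = 2.3570

heading to target = atan2(2.5−0, 0−2.5) = 2.3562
Δθ = wrap(2.3562 − 0.7854) = 1.5708; ω₁ = Δθ/dt₁ = 0.6283
distance = √((0−2.5)² + (2.5−0)²) = 3.5355; v₂ = distance/dt₂ = 2.3570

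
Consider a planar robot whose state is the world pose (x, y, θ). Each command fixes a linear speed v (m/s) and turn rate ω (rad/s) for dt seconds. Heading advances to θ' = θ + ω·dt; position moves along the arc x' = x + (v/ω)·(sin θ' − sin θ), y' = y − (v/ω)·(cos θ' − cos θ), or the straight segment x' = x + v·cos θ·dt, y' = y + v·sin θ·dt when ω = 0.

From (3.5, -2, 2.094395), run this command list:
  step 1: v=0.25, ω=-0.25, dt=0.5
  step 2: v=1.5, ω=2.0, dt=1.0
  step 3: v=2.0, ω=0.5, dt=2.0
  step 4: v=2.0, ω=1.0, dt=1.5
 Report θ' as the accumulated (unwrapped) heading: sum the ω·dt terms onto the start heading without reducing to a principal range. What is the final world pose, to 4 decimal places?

(3.5826, -6.8516, 6.4694)

step 1: θ'=1.9694 (R=-1.0000) → pose (3.4444, -1.8881, 1.9694)
step 2: θ'=3.9694 (R=0.7500) → pose (2.2009, -1.6719, 3.9694)
step 3: θ'=4.9694 (R=4.0000) → pose (1.2780, -5.3946, 4.9694)
step 4: θ'=6.4694 (R=2.0000) → pose (3.5826, -6.8516, 6.4694)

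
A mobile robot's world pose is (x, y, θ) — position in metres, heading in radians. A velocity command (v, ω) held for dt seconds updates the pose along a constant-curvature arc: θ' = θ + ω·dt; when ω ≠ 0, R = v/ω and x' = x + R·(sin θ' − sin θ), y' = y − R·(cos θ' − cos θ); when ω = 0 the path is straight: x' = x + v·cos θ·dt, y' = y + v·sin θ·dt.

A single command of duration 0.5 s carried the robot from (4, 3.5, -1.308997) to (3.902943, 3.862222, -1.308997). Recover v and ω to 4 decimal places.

v = -0.7500, ω = 0.0000

Δθ = -1.308997 − -1.308997 = 0.000000
ω = Δθ/dt = 0.000000/0.5 = 0.0000
ω = 0 → v = (Δx·cos θ + Δy·sin θ)/dt = -0.7500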